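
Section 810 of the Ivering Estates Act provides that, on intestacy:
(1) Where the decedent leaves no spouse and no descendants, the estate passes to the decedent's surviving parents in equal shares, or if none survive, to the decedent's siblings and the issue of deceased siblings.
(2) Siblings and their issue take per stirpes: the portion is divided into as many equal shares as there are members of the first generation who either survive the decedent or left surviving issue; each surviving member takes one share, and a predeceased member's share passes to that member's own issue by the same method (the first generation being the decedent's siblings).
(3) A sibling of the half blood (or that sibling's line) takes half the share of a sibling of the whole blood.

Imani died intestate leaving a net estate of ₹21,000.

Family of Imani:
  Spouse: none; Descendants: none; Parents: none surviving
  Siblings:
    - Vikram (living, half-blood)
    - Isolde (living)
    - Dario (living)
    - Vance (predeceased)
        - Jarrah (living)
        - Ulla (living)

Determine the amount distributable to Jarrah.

Jarrah receives ₹3,000.

The entire ₹21,000 passes to the siblings and their issue.
Counting each half-blood sibling's line as half a unit, there are 7/2 units in ₹21,000, so one unit is ₹6,000. Whole-blood lines (Isolde, Dario, and Vance) take ₹6,000 each; half-blood lines (Vikram) take ₹3,000 each.
Vance's share (₹6,000) is divided into 2 shares of ₹3,000: Jarrah and Ulla each take ₹3,000.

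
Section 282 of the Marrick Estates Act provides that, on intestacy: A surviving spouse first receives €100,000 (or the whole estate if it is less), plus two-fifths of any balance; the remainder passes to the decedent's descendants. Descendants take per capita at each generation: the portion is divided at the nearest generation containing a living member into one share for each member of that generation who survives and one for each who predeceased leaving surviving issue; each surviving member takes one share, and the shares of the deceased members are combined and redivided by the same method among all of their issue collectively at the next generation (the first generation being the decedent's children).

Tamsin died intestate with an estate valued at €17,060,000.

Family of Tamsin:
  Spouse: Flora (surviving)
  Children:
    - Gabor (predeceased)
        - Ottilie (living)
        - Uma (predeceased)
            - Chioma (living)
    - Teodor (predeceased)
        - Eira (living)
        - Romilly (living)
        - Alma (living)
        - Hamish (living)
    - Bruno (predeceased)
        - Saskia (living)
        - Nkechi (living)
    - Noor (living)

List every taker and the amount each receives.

Flora first takes €100,000, leaving a balance of €16,960,000. Flora then takes two-fifths of the balance (€6,784,000), for a total of €6,884,000. The remaining €10,176,000 passes to the descendants.
The descendants' portion (€10,176,000) is divided at the children's generation into 4 shares of €2,544,000. Noor takes €2,544,000. The 3 shares of the deceased (Gabor, Teodor, and Bruno) are combined into a pool of €7,632,000.
That pool (€7,632,000) is divided at the grandchildren's generation into 8 shares of €954,000. Ottilie, Eira, Romilly, Alma, Hamish, Saskia, and Nkechi each take €954,000. The remaining share for the deceased Uma (€954,000) is carried to the next generation.
That pool (€954,000) passes entirely to Chioma, the sole taker at the great-grandchildren's generation.

Flora: €6,884,000; Ottilie: €954,000; Chioma: €954,000; Eira: €954,000; Romilly: €954,000; Alma: €954,000; Hamish: €954,000; Saskia: €954,000; Nkechi: €954,000; Noor: €2,544,000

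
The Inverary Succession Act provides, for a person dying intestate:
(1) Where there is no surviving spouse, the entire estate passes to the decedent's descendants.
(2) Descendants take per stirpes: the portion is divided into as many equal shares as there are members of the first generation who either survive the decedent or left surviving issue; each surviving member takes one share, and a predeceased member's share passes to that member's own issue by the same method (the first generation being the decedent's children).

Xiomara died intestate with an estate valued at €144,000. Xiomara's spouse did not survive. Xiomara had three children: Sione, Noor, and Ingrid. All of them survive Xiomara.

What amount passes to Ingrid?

Ingrid receives €48,000.

The entire €144,000 passes to the descendants.
That amount (€144,000) is divided into 3 shares of €48,000: Sione, Noor, and Ingrid each take €48,000.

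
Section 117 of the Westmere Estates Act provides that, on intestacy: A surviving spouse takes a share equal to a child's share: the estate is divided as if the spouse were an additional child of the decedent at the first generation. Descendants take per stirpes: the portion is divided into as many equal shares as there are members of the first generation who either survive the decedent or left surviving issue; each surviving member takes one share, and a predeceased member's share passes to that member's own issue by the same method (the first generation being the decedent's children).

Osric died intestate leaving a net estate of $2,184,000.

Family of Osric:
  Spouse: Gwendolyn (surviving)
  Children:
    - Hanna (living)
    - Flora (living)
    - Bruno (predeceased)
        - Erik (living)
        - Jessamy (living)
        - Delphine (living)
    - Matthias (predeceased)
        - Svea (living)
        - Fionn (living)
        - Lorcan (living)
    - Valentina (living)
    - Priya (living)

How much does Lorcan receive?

The spouse counts as an additional share at the children's level, so there are 7 primary shares of $312,000. Gwendolyn takes one such share ($312,000).
The children's combined portion ($1,872,000) is divided into 6 shares of $312,000: Hanna, Flora, Valentina, and Priya each take $312,000; Bruno's $312,000 share passes to Bruno's issue; Matthias's $312,000 share passes to Matthias's issue.
Bruno's share ($312,000) is divided into 3 shares of $104,000: Erik, Jessamy, and Delphine each take $104,000.
Matthias's share ($312,000) is divided into 3 shares of $104,000: Svea, Fionn, and Lorcan each take $104,000.

Lorcan receives $104,000.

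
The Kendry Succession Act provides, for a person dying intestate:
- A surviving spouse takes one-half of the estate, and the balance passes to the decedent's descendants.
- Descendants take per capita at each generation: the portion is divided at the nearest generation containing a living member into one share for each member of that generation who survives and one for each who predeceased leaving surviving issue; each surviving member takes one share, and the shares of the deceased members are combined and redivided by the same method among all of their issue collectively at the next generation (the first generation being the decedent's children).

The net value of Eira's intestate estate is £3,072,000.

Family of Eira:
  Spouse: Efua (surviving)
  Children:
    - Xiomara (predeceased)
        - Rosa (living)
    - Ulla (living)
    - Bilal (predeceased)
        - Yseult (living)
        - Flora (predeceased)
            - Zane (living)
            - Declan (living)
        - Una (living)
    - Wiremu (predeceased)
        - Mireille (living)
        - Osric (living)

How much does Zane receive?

Zane receives £96,000.

Efua takes one-half of £3,072,000 = £1,536,000. The remaining £1,536,000 passes to the descendants.
The descendants' portion (£1,536,000) is divided at the children's generation into 4 shares of £384,000. Ulla takes £384,000. The 3 shares of the deceased (Xiomara, Bilal, and Wiremu) are combined into a pool of £1,152,000.
That pool (£1,152,000) is divided at the grandchildren's generation into 6 shares of £192,000. Rosa, Yseult, Una, Mireille, and Osric each take £192,000. The remaining share for the deceased Flora (£192,000) is carried to the next generation.
That pool (£192,000) is divided at the great-grandchildren's generation equally among Zane and Declan: £96,000 each.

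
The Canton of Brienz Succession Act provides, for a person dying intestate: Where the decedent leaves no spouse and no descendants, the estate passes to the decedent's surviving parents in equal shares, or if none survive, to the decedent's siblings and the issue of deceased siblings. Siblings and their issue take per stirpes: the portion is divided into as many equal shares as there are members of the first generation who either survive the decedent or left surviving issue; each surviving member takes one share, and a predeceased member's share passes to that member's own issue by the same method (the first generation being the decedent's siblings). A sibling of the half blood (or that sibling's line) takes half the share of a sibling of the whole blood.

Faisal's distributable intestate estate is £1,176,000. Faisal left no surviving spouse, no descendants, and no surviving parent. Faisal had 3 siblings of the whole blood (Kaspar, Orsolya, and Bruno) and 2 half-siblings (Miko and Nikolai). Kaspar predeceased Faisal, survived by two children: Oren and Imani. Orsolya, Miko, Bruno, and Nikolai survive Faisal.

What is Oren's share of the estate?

Oren receives £147,000.

The entire £1,176,000 passes to the siblings and their issue.
Counting each half-blood sibling's line as half a unit, there are 4 units in £1,176,000, so one unit is £294,000. Whole-blood lines (Kaspar, Orsolya, and Bruno) take £294,000 each; half-blood lines (Miko and Nikolai) take £147,000 each.
Kaspar's share (£294,000) is divided into 2 shares of £147,000: Oren and Imani each take £147,000.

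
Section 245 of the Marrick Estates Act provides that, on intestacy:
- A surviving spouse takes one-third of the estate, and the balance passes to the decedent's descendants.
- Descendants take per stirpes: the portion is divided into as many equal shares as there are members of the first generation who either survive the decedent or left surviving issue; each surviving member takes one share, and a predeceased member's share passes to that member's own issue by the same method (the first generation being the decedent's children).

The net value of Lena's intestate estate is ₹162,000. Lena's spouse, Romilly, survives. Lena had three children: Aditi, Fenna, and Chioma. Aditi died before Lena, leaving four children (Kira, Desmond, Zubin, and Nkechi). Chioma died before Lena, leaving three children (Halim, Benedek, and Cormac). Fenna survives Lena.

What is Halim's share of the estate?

Halim receives ₹12,000.

Romilly takes one-third of ₹162,000 = ₹54,000. The remaining ₹108,000 passes to the descendants.
The descendants' portion (₹108,000) is divided into 3 shares of ₹36,000: Fenna takes ₹36,000; Aditi's ₹36,000 share passes to Aditi's issue; Chioma's ₹36,000 share passes to Chioma's issue.
Aditi's share (₹36,000) is divided into 4 shares of ₹9,000: Kira, Desmond, Zubin, and Nkechi each take ₹9,000.
Chioma's share (₹36,000) is divided into 3 shares of ₹12,000: Halim, Benedek, and Cormac each take ₹12,000.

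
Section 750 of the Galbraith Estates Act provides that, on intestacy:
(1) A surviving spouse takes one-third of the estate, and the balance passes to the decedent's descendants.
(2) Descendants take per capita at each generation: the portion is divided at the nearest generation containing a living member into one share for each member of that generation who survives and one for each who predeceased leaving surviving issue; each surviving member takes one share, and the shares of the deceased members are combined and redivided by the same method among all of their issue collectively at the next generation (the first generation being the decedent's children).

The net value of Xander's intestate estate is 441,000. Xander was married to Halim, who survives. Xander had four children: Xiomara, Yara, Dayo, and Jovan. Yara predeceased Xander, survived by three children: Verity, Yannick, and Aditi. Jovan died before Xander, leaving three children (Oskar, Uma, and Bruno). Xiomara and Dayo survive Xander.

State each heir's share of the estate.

Halim: 147,000; Xiomara: 73,500; Verity: 24,500; Yannick: 24,500; Aditi: 24,500; Dayo: 73,500; Oskar: 24,500; Uma: 24,500; Bruno: 24,500

Halim takes one-third of 441,000 = 147,000. The remaining 294,000 passes to the descendants.
The descendants' portion (294,000) is divided at the children's generation into 4 shares of 73,500. Xiomara and Dayo each take 73,500. The 2 shares of the deceased (Yara and Jovan) are combined into a pool of 147,000.
That pool (147,000) is divided at the grandchildren's generation equally among Verity, Yannick, Aditi, Oskar, Uma, and Bruno: 24,500 each.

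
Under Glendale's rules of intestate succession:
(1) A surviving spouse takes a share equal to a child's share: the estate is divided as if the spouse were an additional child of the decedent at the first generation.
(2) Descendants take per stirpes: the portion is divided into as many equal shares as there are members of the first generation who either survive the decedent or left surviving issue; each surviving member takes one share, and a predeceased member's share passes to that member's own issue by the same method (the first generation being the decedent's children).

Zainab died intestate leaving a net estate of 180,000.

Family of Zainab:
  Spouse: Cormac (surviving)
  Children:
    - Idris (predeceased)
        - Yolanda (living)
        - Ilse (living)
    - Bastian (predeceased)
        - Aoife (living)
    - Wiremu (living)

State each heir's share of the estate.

Cormac: 45,000; Yolanda: 22,500; Ilse: 22,500; Aoife: 45,000; Wiremu: 45,000

The spouse counts as an additional share at the children's level, so there are 4 primary shares of 45,000. Cormac takes one such share (45,000).
The children's combined portion (135,000) is divided into 3 shares of 45,000: Wiremu takes 45,000; Idris's 45,000 share passes to Idris's issue; Bastian's 45,000 share passes to Bastian's issue.
Idris's share (45,000) is divided into 2 shares of 22,500: Yolanda and Ilse each take 22,500.
Bastian's share (45,000) passes entirely to Aoife.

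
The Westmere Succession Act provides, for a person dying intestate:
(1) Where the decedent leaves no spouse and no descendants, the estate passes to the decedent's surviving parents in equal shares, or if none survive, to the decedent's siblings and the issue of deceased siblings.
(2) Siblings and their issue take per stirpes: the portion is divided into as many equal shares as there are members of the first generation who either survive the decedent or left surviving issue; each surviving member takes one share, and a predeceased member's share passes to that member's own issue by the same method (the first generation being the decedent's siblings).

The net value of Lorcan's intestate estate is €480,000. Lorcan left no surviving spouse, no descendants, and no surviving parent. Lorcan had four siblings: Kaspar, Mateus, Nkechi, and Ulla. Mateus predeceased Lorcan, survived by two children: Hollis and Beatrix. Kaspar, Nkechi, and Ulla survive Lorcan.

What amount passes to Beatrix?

The entire €480,000 passes to the siblings and their issue.
That amount (€480,000) is divided into 4 shares of €120,000: Kaspar, Nkechi, and Ulla each take €120,000; Mateus's €120,000 share passes to Mateus's issue.
Mateus's share (€120,000) is divided into 2 shares of €60,000: Hollis and Beatrix each take €60,000.

Beatrix receives €60,000.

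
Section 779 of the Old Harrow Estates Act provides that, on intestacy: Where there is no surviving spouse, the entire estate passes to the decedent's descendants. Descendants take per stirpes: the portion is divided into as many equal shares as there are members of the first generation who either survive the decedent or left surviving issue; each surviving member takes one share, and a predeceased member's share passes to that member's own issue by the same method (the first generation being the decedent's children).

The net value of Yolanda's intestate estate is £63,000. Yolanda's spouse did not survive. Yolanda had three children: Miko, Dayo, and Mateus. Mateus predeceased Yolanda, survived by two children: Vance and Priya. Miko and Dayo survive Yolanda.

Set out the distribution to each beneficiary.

Miko: £21,000; Dayo: £21,000; Vance: £10,500; Priya: £10,500

The entire £63,000 passes to the descendants.
That amount (£63,000) is divided into 3 shares of £21,000: Miko and Dayo each take £21,000; Mateus's £21,000 share passes to Mateus's issue.
Mateus's share (£21,000) is divided into 2 shares of £10,500: Vance and Priya each take £10,500.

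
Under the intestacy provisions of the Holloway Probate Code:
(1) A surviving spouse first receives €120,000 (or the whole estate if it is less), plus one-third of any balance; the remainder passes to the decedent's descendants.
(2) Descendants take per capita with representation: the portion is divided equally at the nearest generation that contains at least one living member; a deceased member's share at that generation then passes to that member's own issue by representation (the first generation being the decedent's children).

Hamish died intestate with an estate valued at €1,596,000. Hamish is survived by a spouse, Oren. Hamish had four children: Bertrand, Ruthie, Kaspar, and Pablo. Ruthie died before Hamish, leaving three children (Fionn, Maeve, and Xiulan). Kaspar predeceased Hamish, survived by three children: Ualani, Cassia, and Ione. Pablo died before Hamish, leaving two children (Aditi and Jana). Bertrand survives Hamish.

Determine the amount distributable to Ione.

Oren first takes €120,000, leaving a balance of €1,476,000. Oren then takes one-third of the balance (€492,000), for a total of €612,000. The remaining €984,000 passes to the descendants.
The descendants' portion (€984,000) is divided into 4 shares of €246,000: Bertrand takes €246,000; Ruthie's €246,000 share passes to Ruthie's issue; Kaspar's €246,000 share passes to Kaspar's issue; Pablo's €246,000 share passes to Pablo's issue.
Ruthie's share (€246,000) is divided into 3 shares of €82,000: Fionn, Maeve, and Xiulan each take €82,000.
Kaspar's share (€246,000) is divided into 3 shares of €82,000: Ualani, Cassia, and Ione each take €82,000.
Pablo's share (€246,000) is divided into 2 shares of €123,000: Aditi and Jana each take €123,000.

Ione receives €82,000.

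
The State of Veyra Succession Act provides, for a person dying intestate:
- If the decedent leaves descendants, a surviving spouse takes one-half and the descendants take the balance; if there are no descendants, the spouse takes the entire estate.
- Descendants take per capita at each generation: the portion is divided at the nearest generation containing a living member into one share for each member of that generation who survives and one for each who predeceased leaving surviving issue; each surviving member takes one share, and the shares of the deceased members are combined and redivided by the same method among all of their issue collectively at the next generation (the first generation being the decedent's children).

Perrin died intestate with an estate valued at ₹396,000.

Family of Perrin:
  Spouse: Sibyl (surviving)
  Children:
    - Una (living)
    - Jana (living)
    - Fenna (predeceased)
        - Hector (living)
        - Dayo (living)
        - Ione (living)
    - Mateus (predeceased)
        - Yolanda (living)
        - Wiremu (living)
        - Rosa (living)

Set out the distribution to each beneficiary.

Sibyl: ₹198,000; Una: ₹49,500; Jana: ₹49,500; Hector: ₹16,500; Dayo: ₹16,500; Ione: ₹16,500; Yolanda: ₹16,500; Wiremu: ₹16,500; Rosa: ₹16,500

Sibyl takes one-half of ₹396,000 = ₹198,000. The remaining ₹198,000 passes to the descendants.
The descendants' portion (₹198,000) is divided at the children's generation into 4 shares of ₹49,500. Una and Jana each take ₹49,500. The 2 shares of the deceased (Fenna and Mateus) are combined into a pool of ₹99,000.
That pool (₹99,000) is divided at the grandchildren's generation equally among Hector, Dayo, Ione, Yolanda, Wiremu, and Rosa: ₹16,500 each.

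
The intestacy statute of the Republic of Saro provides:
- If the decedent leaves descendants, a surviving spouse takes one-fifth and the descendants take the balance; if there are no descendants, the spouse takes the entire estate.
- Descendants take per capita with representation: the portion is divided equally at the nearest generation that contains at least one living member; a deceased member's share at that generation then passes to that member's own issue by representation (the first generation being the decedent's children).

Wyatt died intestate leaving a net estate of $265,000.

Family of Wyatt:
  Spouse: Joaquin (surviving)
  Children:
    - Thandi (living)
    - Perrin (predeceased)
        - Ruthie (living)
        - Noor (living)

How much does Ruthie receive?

Joaquin takes one-fifth of $265,000 = $53,000. The remaining $212,000 passes to the descendants.
The descendants' portion ($212,000) is divided into 2 shares of $106,000: Thandi takes $106,000; Perrin's $106,000 share passes to Perrin's issue.
Perrin's share ($106,000) is divided into 2 shares of $53,000: Ruthie and Noor each take $53,000.

Ruthie receives $53,000.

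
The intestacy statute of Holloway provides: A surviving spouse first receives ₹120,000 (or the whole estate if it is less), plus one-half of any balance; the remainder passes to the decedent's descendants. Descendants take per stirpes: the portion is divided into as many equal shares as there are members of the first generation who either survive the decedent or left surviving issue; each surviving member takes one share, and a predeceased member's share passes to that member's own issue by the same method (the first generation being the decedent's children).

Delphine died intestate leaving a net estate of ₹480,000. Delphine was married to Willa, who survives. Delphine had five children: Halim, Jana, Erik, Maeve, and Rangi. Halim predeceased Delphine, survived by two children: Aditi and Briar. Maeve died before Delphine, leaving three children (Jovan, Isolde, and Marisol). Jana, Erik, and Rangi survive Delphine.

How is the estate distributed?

Willa first takes ₹120,000, leaving a balance of ₹360,000. Willa then takes one-half of the balance (₹180,000), for a total of ₹300,000. The remaining ₹180,000 passes to the descendants.
The descendants' portion (₹180,000) is divided into 5 shares of ₹36,000: Jana, Erik, and Rangi each take ₹36,000; Halim's ₹36,000 share passes to Halim's issue; Maeve's ₹36,000 share passes to Maeve's issue.
Halim's share (₹36,000) is divided into 2 shares of ₹18,000: Aditi and Briar each take ₹18,000.
Maeve's share (₹36,000) is divided into 3 shares of ₹12,000: Jovan, Isolde, and Marisol each take ₹12,000.

Willa: ₹300,000; Aditi: ₹18,000; Briar: ₹18,000; Jana: ₹36,000; Erik: ₹36,000; Jovan: ₹12,000; Isolde: ₹12,000; Marisol: ₹12,000; Rangi: ₹36,000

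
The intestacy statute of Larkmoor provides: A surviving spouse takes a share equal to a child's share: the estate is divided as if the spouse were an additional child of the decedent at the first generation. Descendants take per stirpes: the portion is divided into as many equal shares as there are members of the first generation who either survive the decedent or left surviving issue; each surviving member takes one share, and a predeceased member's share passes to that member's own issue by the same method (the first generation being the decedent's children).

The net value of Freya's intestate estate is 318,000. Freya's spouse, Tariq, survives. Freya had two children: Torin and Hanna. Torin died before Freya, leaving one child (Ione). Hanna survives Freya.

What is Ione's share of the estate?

Ione receives 106,000.

The spouse counts as an additional share at the children's level, so there are 3 primary shares of 106,000. Tariq takes one such share (106,000).
The children's combined portion (212,000) is divided into 2 shares of 106,000: Hanna takes 106,000; Torin's 106,000 share passes to Torin's issue.
Torin's share (106,000) passes entirely to Ione.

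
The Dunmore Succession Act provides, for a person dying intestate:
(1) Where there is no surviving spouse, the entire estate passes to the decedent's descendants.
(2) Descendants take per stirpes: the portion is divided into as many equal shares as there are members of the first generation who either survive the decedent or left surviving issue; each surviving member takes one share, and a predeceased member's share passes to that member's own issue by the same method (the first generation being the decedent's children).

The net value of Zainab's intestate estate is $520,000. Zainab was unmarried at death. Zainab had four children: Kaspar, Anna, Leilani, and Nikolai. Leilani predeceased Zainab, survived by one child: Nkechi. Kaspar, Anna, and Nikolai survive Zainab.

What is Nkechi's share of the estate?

Nkechi receives $130,000.

The entire $520,000 passes to the descendants.
That amount ($520,000) is divided into 4 shares of $130,000: Kaspar, Anna, and Nikolai each take $130,000; Leilani's $130,000 share passes to Leilani's issue.
Leilani's share ($130,000) passes entirely to Nkechi.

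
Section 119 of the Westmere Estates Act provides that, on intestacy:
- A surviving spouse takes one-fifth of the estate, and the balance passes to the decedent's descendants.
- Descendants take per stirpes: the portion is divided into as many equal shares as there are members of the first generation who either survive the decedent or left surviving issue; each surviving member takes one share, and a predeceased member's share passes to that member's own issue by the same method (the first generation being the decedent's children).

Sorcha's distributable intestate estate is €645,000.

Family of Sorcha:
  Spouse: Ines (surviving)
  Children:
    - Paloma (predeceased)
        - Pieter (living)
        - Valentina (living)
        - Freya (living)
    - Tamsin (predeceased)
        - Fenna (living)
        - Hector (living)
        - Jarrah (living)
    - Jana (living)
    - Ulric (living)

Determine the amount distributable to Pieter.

Pieter receives €43,000.

Ines takes one-fifth of €645,000 = €129,000. The remaining €516,000 passes to the descendants.
The descendants' portion (€516,000) is divided into 4 shares of €129,000: Jana and Ulric each take €129,000; Paloma's €129,000 share passes to Paloma's issue; Tamsin's €129,000 share passes to Tamsin's issue.
Paloma's share (€129,000) is divided into 3 shares of €43,000: Pieter, Valentina, and Freya each take €43,000.
Tamsin's share (€129,000) is divided into 3 shares of €43,000: Fenna, Hector, and Jarrah each take €43,000.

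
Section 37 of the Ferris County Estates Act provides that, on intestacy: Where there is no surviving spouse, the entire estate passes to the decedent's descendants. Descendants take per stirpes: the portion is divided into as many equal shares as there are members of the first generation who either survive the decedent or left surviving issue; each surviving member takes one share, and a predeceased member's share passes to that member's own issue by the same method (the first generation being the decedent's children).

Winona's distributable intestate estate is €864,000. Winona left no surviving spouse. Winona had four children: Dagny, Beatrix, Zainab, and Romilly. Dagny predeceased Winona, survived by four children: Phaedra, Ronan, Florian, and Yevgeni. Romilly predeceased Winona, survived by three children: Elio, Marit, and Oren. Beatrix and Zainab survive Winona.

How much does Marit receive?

Marit receives €72,000.

The entire €864,000 passes to the descendants.
That amount (€864,000) is divided into 4 shares of €216,000: Beatrix and Zainab each take €216,000; Dagny's €216,000 share passes to Dagny's issue; Romilly's €216,000 share passes to Romilly's issue.
Dagny's share (€216,000) is divided into 4 shares of €54,000: Phaedra, Ronan, Florian, and Yevgeni each take €54,000.
Romilly's share (€216,000) is divided into 3 shares of €72,000: Elio, Marit, and Oren each take €72,000.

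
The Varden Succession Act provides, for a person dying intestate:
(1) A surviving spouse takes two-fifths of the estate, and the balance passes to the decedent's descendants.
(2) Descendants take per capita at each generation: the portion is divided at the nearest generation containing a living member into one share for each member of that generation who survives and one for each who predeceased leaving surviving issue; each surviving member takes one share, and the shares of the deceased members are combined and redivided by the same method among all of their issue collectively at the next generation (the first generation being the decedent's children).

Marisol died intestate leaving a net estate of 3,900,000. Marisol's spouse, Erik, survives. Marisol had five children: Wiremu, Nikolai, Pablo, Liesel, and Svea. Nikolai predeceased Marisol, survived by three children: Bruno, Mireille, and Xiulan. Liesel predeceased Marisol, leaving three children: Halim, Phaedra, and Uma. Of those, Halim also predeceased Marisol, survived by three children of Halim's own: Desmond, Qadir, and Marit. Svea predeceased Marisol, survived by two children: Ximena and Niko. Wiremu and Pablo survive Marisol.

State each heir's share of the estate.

Erik takes two-fifths of 3,900,000 = 1,560,000. The remaining 2,340,000 passes to the descendants.
The descendants' portion (2,340,000) is divided at the children's generation into 5 shares of 468,000. Wiremu and Pablo each take 468,000. The 3 shares of the deceased (Nikolai, Liesel, and Svea) are combined into a pool of 1,404,000.
That pool (1,404,000) is divided at the grandchildren's generation into 8 shares of 175,500. Bruno, Mireille, Xiulan, Phaedra, Uma, Ximena, and Niko each take 175,500. The remaining share for the deceased Halim (175,500) is carried to the next generation.
That pool (175,500) is divided at the great-grandchildren's generation equally among Desmond, Qadir, and Marit: 58,500 each.

Erik: 1,560,000; Wiremu: 468,000; Bruno: 175,500; Mireille: 175,500; Xiulan: 175,500; Pablo: 468,000; Desmond: 58,500; Qadir: 58,500; Marit: 58,500; Phaedra: 175,500; Uma: 175,500; Ximena: 175,500; Niko: 175,500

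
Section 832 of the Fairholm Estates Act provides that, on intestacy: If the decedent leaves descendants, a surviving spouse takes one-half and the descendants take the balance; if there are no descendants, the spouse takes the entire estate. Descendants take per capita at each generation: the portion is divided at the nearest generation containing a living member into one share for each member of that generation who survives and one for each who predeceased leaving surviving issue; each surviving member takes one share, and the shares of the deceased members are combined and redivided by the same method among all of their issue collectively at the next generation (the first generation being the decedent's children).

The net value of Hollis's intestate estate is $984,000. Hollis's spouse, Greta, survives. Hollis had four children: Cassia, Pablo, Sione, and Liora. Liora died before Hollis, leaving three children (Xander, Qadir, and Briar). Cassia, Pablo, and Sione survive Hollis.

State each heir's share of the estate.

Greta takes one-half of $984,000 = $492,000. The remaining $492,000 passes to the descendants.
The descendants' portion ($492,000) is divided at the children's generation into 4 shares of $123,000. Cassia, Pablo, and Sione each take $123,000. The remaining share for the deceased Liora ($123,000) is carried to the next generation.
That pool ($123,000) is divided at the grandchildren's generation equally among Xander, Qadir, and Briar: $41,000 each.

Greta: $492,000; Cassia: $123,000; Pablo: $123,000; Sione: $123,000; Xander: $41,000; Qadir: $41,000; Briar: $41,000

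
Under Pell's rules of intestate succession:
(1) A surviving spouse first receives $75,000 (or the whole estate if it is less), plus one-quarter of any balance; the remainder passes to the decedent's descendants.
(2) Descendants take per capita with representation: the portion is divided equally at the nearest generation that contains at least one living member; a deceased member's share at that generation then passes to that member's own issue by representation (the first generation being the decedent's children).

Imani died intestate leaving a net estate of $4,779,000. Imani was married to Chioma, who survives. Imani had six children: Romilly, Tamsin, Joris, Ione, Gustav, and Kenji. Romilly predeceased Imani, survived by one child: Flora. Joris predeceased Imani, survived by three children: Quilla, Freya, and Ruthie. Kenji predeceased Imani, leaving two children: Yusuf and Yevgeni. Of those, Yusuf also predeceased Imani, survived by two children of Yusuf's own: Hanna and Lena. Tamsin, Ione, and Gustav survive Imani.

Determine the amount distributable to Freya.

Chioma first takes $75,000, leaving a balance of $4,704,000. Chioma then takes one-quarter of the balance ($1,176,000), for a total of $1,251,000. The remaining $3,528,000 passes to the descendants.
The descendants' portion ($3,528,000) is divided into 6 shares of $588,000: Tamsin, Ione, and Gustav each take $588,000; Romilly's $588,000 share passes to Romilly's issue; Joris's $588,000 share passes to Joris's issue; Kenji's $588,000 share passes to Kenji's issue.
Romilly's share ($588,000) passes entirely to Flora.
Joris's share ($588,000) is divided into 3 shares of $196,000: Quilla, Freya, and Ruthie each take $196,000.
Kenji's share ($588,000) is divided into 2 shares of $294,000: Yevgeni takes $294,000; Yusuf's $294,000 share passes to Yusuf's issue.
Yusuf's share ($294,000) is divided into 2 shares of $147,000: Hanna and Lena each take $147,000.

Freya receives $196,000.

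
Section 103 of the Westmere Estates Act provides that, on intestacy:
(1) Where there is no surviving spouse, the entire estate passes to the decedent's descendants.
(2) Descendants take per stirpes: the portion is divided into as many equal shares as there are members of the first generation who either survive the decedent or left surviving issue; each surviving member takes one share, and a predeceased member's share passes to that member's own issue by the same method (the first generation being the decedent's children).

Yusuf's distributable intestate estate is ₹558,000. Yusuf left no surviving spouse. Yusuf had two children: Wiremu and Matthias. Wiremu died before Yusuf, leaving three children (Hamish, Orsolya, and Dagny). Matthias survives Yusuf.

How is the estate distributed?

Hamish: ₹93,000; Orsolya: ₹93,000; Dagny: ₹93,000; Matthias: ₹279,000

The entire ₹558,000 passes to the descendants.
That amount (₹558,000) is divided into 2 shares of ₹279,000: Matthias takes ₹279,000; Wiremu's ₹279,000 share passes to Wiremu's issue.
Wiremu's share (₹279,000) is divided into 3 shares of ₹93,000: Hamish, Orsolya, and Dagny each take ₹93,000.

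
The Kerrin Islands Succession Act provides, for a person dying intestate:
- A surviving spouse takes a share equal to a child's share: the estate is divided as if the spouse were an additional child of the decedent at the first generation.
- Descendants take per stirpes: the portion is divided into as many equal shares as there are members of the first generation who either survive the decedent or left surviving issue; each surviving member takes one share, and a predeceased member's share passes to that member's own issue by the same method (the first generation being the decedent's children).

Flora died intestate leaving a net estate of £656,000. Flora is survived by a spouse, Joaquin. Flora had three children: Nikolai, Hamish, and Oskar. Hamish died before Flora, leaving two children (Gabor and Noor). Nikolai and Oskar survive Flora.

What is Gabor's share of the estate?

Gabor receives £82,000.

The spouse counts as an additional share at the children's level, so there are 4 primary shares of £164,000. Joaquin takes one such share (£164,000).
The children's combined portion (£492,000) is divided into 3 shares of £164,000: Nikolai and Oskar each take £164,000; Hamish's £164,000 share passes to Hamish's issue.
Hamish's share (£164,000) is divided into 2 shares of £82,000: Gabor and Noor each take £82,000.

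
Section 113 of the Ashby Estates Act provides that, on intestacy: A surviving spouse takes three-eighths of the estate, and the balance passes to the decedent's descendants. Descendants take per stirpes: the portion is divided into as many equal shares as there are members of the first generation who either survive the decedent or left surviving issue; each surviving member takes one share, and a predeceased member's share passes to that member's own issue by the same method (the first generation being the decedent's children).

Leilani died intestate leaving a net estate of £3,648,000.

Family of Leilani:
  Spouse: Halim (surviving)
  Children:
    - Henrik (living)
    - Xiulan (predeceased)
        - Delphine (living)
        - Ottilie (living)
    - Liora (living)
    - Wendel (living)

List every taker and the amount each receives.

Halim takes three-eighths of £3,648,000 = £1,368,000. The remaining £2,280,000 passes to the descendants.
The descendants' portion (£2,280,000) is divided into 4 shares of £570,000: Henrik, Liora, and Wendel each take £570,000; Xiulan's £570,000 share passes to Xiulan's issue.
Xiulan's share (£570,000) is divided into 2 shares of £285,000: Delphine and Ottilie each take £285,000.

Halim: £1,368,000; Henrik: £570,000; Delphine: £285,000; Ottilie: £285,000; Liora: £570,000; Wendel: £570,000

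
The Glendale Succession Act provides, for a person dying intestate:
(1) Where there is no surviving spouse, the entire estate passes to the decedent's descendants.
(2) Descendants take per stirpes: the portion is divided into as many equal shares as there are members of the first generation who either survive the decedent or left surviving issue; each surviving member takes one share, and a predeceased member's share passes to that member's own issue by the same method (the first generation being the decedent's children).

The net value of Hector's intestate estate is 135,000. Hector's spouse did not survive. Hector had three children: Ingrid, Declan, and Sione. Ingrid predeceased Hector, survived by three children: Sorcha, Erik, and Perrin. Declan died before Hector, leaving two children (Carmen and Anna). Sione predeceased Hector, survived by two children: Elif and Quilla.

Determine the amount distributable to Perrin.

The entire 135,000 passes to the descendants.
That amount (135,000) is divided into 3 shares of 45,000: Ingrid's 45,000 share passes to Ingrid's issue; Declan's 45,000 share passes to Declan's issue; Sione's 45,000 share passes to Sione's issue.
Ingrid's share (45,000) is divided into 3 shares of 15,000: Sorcha, Erik, and Perrin each take 15,000.
Declan's share (45,000) is divided into 2 shares of 22,500: Carmen and Anna each take 22,500.
Sione's share (45,000) is divided into 2 shares of 22,500: Elif and Quilla each take 22,500.

Perrin receives 15,000.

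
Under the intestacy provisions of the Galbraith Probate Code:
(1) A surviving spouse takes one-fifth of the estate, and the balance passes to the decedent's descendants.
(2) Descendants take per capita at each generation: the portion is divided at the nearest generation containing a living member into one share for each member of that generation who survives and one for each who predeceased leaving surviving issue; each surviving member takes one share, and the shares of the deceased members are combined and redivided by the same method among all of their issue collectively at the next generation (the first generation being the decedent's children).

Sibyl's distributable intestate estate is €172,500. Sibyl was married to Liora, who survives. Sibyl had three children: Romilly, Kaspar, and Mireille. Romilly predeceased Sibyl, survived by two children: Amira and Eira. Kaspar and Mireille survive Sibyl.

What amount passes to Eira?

Eira receives €23,000.

Liora takes one-fifth of €172,500 = €34,500. The remaining €138,000 passes to the descendants.
The descendants' portion (€138,000) is divided at the children's generation into 3 shares of €46,000. Kaspar and Mireille each take €46,000. The remaining share for the deceased Romilly (€46,000) is carried to the next generation.
That pool (€46,000) is divided at the grandchildren's generation equally among Amira and Eira: €23,000 each.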